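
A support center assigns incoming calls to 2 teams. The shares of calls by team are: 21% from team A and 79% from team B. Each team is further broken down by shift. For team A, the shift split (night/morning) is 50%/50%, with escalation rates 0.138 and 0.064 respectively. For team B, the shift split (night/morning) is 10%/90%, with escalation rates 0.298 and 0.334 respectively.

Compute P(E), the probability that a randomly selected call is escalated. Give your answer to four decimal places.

0.2822

P(E|A) = 0.5·0.138 + 0.5·0.064 = 0.069 + 0.032 = 0.101
P(E|B) = 0.1·0.298 + 0.9·0.334 = 0.0298 + 0.3006 = 0.3304
By total probability over the outer partition,
P(E) = 0.21·0.101 + 0.79·0.3304
      = 0.02121 + 0.261016 = 0.282226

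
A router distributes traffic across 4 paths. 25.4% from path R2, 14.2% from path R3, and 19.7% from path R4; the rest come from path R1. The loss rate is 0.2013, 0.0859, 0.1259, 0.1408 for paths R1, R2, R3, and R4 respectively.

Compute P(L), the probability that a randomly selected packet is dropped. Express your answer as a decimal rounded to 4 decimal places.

P(R1) = 1 − (0.254 + 0.142 + 0.197) = 0.407.
By the law of total probability,
P(L) = P(L|R1)·P(R1) + P(L|R2)·P(R2) + P(L|R3)·P(R3) + P(L|R4)·P(R4)
      = 0.2013·0.407 + 0.0859·0.254 + 0.1259·0.142 + 0.1408·0.197
      = 0.0819291 + 0.0218186 + 0.0178778 + 0.0277376 = 0.1493631

0.1494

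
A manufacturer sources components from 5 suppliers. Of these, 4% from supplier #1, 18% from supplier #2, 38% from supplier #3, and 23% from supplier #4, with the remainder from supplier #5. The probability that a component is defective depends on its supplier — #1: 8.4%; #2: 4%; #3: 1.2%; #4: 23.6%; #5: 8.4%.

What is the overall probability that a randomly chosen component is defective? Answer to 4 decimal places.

P(#5) = 1 − (0.04 + 0.18 + 0.38 + 0.23) = 0.17.
Using total probability over the partition,
P(D) = P(D|#1)·P(#1) + P(D|#2)·P(#2) + P(D|#3)·P(#3) + P(D|#4)·P(#4) + P(D|#5)·P(#5)
      = 0.084·0.04 + 0.04·0.18 + 0.012·0.38 + 0.236·0.23 + 0.084·0.17
      = 0.00336 + 0.0072 + 0.00456 + 0.05428 + 0.01428 = 0.08368

0.0837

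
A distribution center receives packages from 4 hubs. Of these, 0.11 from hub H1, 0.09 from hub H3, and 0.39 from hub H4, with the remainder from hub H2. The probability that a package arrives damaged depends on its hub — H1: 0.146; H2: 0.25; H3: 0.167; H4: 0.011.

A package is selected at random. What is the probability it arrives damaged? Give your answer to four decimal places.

P(D) ≈ 0.1379

P(H2) = 1 − (0.11 + 0.09 + 0.39) = 0.41.
P(D) = P(D|H1)·P(H1) + P(D|H2)·P(H2) + P(D|H3)·P(H3) + P(D|H4)·P(H4)
      = 0.146·0.11 + 0.25·0.41 + 0.167·0.09 + 0.011·0.39
      = 0.01606 + 0.1025 + 0.01503 + 0.00429 = 0.13788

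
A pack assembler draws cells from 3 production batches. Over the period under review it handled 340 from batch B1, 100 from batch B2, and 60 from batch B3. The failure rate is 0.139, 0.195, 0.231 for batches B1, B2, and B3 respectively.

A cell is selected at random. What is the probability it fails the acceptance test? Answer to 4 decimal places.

P(F) ≈ 0.1612

Total: 340 + 100 + 60 = 500.
P(B1) = 340/500 = 0.68. P(B2) = 100/500 = 0.2. P(B3) = 60/500 = 0.12.
By the law of total probability,
P(F) = P(F|B1)·P(B1) + P(F|B2)·P(B2) + P(F|B3)·P(B3)
      = 0.139·0.68 + 0.195·0.2 + 0.231·0.12
      = 0.09452 + 0.039 + 0.02772 = 0.16124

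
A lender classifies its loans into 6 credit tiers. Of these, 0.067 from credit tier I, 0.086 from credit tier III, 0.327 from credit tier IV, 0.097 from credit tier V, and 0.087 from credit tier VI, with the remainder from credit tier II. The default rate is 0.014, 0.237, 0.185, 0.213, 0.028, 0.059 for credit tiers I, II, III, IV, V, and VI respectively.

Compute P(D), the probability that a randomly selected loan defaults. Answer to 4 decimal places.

P(II) = 1 − (0.067 + 0.086 + 0.327 + 0.097 + 0.087) = 0.336.
Using total probability over the partition,
P(D) = P(D|I)·P(I) + P(D|II)·P(II) + P(D|III)·P(III) + P(D|IV)·P(IV) + P(D|V)·P(V) + P(D|VI)·P(VI)
      = 0.014·0.067 + 0.237·0.336 + 0.185·0.086 + 0.213·0.327 + 0.028·0.097 + 0.059·0.087
      = 0.000938 + 0.079632 + 0.01591 + 0.069651 + 0.002716 + 0.005133 = 0.17398

P(D) ≈ 0.1740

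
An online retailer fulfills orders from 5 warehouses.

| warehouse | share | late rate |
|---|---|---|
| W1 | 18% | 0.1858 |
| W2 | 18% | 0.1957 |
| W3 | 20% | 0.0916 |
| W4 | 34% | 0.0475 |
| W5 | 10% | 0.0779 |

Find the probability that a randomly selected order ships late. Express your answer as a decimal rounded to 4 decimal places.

Using total probability over the partition,
P(L) = P(L|W1)·P(W1) + P(L|W2)·P(W2) + P(L|W3)·P(W3) + P(L|W4)·P(W4) + P(L|W5)·P(W5)
      = 0.1858·0.18 + 0.1957·0.18 + 0.0916·0.2 + 0.0475·0.34 + 0.0779·0.1
      = 0.033444 + 0.035226 + 0.01832 + 0.01615 + 0.00779 = 0.11093

0.1109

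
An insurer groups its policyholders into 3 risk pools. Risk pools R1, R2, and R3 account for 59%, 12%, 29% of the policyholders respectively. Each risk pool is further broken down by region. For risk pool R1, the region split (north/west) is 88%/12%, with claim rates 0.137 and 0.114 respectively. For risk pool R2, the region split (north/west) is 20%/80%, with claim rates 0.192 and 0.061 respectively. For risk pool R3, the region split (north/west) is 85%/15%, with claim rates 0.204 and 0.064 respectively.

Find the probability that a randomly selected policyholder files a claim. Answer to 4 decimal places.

P(C|R1) = 0.88·0.137 + 0.12·0.114 = 0.12056 + 0.01368 = 0.13424
P(C|R2) = 0.2·0.192 + 0.8·0.061 = 0.0384 + 0.0488 = 0.0872
P(C|R3) = 0.85·0.204 + 0.15·0.064 = 0.1734 + 0.0096 = 0.183
By total probability over the outer partition,
P(C) = 0.59·0.13424 + 0.12·0.0872 + 0.29·0.183
      = 0.0792016 + 0.010464 + 0.05307 = 0.1427356

P(C) ≈ 0.1427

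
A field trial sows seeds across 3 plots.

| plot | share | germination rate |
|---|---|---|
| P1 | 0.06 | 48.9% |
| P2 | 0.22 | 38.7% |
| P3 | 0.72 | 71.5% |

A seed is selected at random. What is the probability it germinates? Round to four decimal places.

P(G) = P(G|P1)·P(P1) + P(G|P2)·P(P2) + P(G|P3)·P(P3)
      = 0.489·0.06 + 0.387·0.22 + 0.715·0.72
      = 0.02934 + 0.08514 + 0.5148 = 0.62928

P(G) ≈ 0.6293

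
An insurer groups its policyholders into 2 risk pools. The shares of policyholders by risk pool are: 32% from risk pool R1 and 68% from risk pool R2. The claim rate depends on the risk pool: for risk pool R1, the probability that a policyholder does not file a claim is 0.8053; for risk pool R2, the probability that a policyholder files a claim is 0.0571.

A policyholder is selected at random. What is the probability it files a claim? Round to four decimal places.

0.1011

P(C|R1) = 1 − 0.8053 = 0.1947.
Using total probability over the partition,
P(C) = P(C|R1)·P(R1) + P(C|R2)·P(R2)
      = 0.1947·0.32 + 0.0571·0.68
      = 0.062304 + 0.038828 = 0.101132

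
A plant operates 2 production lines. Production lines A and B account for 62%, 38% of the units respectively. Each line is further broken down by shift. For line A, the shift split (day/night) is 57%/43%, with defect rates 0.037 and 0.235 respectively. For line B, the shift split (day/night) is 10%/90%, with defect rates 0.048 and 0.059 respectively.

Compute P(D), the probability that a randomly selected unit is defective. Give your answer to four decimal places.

P(D|A) = 0.57·0.037 + 0.43·0.235 = 0.02109 + 0.10105 = 0.12214
P(D|B) = 0.1·0.048 + 0.9·0.059 = 0.0048 + 0.0531 = 0.0579
By total probability over the outer partition,
P(D) = 0.62·0.12214 + 0.38·0.0579
      = 0.0757268 + 0.022002 = 0.0977288

P(D) ≈ 0.0977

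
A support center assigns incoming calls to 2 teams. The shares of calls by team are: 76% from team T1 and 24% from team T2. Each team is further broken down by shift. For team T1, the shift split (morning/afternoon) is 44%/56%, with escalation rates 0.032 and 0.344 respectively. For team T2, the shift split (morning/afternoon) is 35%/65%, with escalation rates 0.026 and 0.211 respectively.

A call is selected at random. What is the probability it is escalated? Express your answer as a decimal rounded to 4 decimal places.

P(E|T1) = 0.44·0.032 + 0.56·0.344 = 0.01408 + 0.19264 = 0.20672
P(E|T2) = 0.35·0.026 + 0.65·0.211 = 0.0091 + 0.13715 = 0.14625
By total probability over the outer partition,
P(E) = 0.76·0.20672 + 0.24·0.14625
      = 0.1571072 + 0.0351 = 0.1922072

0.1922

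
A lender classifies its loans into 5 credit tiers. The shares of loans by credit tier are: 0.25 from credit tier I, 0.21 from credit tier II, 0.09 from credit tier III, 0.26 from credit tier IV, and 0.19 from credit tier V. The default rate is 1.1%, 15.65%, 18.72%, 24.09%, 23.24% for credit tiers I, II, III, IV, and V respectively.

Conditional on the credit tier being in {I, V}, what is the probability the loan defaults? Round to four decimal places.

P(D|S) ≈ 0.1066

Let S = {I, V}.
P(S) = 0.25 + 0.19 = 0.44.
P(D ∩ S) = 0.011·0.25 + 0.2324·0.19 = 0.00275 + 0.044156 = 0.046906.
P(D | S) = 0.046906 / 0.44 = 0.106605…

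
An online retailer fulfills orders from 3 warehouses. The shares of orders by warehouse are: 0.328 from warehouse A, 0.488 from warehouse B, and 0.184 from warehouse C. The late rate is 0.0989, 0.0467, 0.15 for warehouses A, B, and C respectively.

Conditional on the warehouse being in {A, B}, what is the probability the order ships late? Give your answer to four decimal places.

Let S = {A, B}.
P(S) = 0.328 + 0.488 = 0.816.
P(L ∩ S) = 0.0989·0.328 + 0.0467·0.488 = 0.0324392 + 0.0227896 = 0.0552288.
P(L | S) = 0.0552288 / 0.816 = 0.067682…

P(L|S) ≈ 0.0677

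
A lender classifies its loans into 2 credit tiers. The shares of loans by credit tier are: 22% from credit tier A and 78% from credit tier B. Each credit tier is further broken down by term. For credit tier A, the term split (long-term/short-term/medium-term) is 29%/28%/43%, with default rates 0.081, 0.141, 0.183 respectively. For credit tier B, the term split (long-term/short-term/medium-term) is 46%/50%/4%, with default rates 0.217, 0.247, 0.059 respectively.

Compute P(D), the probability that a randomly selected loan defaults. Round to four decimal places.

0.2072

P(D|A) = 0.29·0.081 + 0.28·0.141 + 0.43·0.183 = 0.02349 + 0.03948 + 0.07869 = 0.14166
P(D|B) = 0.46·0.217 + 0.5·0.247 + 0.04·0.059 = 0.09982 + 0.1235 + 0.00236 = 0.22568
Then overall,
P(D) = 0.22·0.14166 + 0.78·0.22568
      = 0.0311652 + 0.1760304 = 0.2071956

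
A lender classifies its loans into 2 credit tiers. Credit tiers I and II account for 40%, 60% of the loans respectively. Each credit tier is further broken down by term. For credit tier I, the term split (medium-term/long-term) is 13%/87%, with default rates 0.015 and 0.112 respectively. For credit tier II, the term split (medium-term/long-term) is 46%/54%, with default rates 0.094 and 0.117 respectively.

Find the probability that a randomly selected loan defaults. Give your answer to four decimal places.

P(D) ≈ 0.1036

P(D|I) = 0.13·0.015 + 0.87·0.112 = 0.00195 + 0.09744 = 0.09939
P(D|II) = 0.46·0.094 + 0.54·0.117 = 0.04324 + 0.06318 = 0.10642
Then overall,
P(D) = 0.4·0.09939 + 0.6·0.10642
      = 0.039756 + 0.063852 = 0.103608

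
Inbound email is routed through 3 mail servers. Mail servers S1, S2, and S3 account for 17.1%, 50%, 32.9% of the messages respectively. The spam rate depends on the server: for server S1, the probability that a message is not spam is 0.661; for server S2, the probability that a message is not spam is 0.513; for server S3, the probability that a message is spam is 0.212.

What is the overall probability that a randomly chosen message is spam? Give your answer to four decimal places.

P(S) ≈ 0.3712

P(S|S1) = 1 − 0.661 = 0.339.
P(S|S2) = 1 − 0.513 = 0.487.
P(S) = P(S|S1)·P(S1) + P(S|S2)·P(S2) + P(S|S3)·P(S3)
      = 0.339·0.171 + 0.487·0.5 + 0.212·0.329
      = 0.057969 + 0.2435 + 0.069748 = 0.371217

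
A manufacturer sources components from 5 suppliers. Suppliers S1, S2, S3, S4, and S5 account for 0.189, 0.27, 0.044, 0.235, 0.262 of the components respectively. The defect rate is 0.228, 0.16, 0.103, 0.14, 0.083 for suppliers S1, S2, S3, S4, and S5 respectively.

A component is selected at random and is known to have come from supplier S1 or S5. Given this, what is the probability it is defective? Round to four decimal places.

0.1438

Let S = {S1, S5}.
P(S) = 0.189 + 0.262 = 0.451.
P(D ∩ S) = 0.228·0.189 + 0.083·0.262 = 0.043092 + 0.021746 = 0.064838.
P(D | S) = 0.064838 / 0.451 = 0.143765…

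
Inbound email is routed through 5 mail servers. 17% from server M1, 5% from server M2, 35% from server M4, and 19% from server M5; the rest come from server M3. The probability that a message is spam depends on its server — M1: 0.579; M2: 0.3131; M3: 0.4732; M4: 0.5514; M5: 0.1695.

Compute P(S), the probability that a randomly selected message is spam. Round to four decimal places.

P(M3) = 1 − (0.17 + 0.05 + 0.35 + 0.19) = 0.24.
By the law of total probability,
P(S) = P(S|M1)·P(M1) + P(S|M2)·P(M2) + P(S|M3)·P(M3) + P(S|M4)·P(M4) + P(S|M5)·P(M5)
      = 0.579·0.17 + 0.3131·0.05 + 0.4732·0.24 + 0.5514·0.35 + 0.1695·0.19
      = 0.09843 + 0.015655 + 0.113568 + 0.19299 + 0.032205 = 0.452848

0.4528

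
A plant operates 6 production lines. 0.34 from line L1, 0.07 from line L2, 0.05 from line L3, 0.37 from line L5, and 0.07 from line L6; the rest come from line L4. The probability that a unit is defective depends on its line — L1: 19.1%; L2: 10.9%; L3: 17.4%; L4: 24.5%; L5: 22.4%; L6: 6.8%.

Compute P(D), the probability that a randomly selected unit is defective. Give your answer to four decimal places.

P(L4) = 1 − (0.34 + 0.07 + 0.05 + 0.37 + 0.07) = 0.1.
P(D) = P(D|L1)·P(L1) + P(D|L2)·P(L2) + P(D|L3)·P(L3) + P(D|L4)·P(L4) + P(D|L5)·P(L5) + P(D|L6)·P(L6)
      = 0.191·0.34 + 0.109·0.07 + 0.174·0.05 + 0.245·0.1 + 0.224·0.37 + 0.068·0.07
      = 0.06494 + 0.00763 + 0.0087 + 0.0245 + 0.08288 + 0.00476 = 0.19341

0.1934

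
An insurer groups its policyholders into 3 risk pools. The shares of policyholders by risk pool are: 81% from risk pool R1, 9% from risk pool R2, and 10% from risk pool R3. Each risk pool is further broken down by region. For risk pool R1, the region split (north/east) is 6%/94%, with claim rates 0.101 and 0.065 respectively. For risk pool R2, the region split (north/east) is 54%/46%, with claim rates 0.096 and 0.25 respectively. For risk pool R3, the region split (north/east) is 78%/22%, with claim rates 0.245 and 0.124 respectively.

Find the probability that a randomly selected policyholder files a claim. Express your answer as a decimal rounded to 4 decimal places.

P(C|R1) = 0.06·0.101 + 0.94·0.065 = 0.00606 + 0.0611 = 0.06716
P(C|R2) = 0.54·0.096 + 0.46·0.25 = 0.05184 + 0.115 = 0.16684
P(C|R3) = 0.78·0.245 + 0.22·0.124 = 0.1911 + 0.02728 = 0.21838
Then overall,
P(C) = 0.81·0.06716 + 0.09·0.16684 + 0.1·0.21838
      = 0.0543996 + 0.0150156 + 0.021838 = 0.0912532

P(C) ≈ 0.0913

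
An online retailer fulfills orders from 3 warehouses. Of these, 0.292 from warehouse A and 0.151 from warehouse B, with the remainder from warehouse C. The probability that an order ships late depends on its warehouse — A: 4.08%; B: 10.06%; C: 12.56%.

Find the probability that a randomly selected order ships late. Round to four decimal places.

P(C) = 1 − (0.292 + 0.151) = 0.557.
P(L) = P(L|A)·P(A) + P(L|B)·P(B) + P(L|C)·P(C)
      = 0.0408·0.292 + 0.1006·0.151 + 0.1256·0.557
      = 0.0119136 + 0.0151906 + 0.0699592 = 0.0970634

0.0971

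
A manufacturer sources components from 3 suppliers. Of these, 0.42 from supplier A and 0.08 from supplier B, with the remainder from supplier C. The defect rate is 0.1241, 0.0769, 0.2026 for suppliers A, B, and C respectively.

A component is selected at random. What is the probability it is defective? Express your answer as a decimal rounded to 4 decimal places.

P(D) ≈ 0.1596

P(C) = 1 − (0.42 + 0.08) = 0.5.
Summing over the partition,
P(D) = P(D|A)·P(A) + P(D|B)·P(B) + P(D|C)·P(C)
      = 0.1241·0.42 + 0.0769·0.08 + 0.2026·0.5
      = 0.052122 + 0.006152 + 0.1013 = 0.159574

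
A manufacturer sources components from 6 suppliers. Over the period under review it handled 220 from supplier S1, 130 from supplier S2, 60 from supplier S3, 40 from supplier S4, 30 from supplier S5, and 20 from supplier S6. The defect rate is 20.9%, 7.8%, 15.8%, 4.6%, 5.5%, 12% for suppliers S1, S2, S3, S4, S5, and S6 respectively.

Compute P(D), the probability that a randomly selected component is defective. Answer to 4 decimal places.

P(D) ≈ 0.1430

Total: 220 + 130 + 60 + 40 + 30 + 20 = 500.
P(S1) = 220/500 = 0.44. P(S2) = 130/500 = 0.26. P(S3) = 60/500 = 0.12. P(S4) = 40/500 = 0.08. P(S5) = 30/500 = 0.06. P(S6) = 20/500 = 0.04.
P(D) = P(D|S1)·P(S1) + P(D|S2)·P(S2) + P(D|S3)·P(S3) + P(D|S4)·P(S4) + P(D|S5)·P(S5) + P(D|S6)·P(S6)
      = 0.209·0.44 + 0.078·0.26 + 0.158·0.12 + 0.046·0.08 + 0.055·0.06 + 0.12·0.04
      = 0.09196 + 0.02028 + 0.01896 + 0.00368 + 0.0033 + 0.0048 = 0.14298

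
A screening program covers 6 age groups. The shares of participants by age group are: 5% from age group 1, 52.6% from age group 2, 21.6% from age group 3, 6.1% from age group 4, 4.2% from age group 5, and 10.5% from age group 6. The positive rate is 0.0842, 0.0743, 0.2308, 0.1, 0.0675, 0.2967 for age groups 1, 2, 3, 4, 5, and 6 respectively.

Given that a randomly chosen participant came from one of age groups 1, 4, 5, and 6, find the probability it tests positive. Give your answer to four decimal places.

0.1717

Let S = {1, 4, 5, 6}.
P(S) = 0.05 + 0.061 + 0.042 + 0.105 = 0.258.
P(T ∩ S) = 0.0842·0.05 + 0.1·0.061 + 0.0675·0.042 + 0.2967·0.105 = 0.00421 + 0.0061 + 0.002835 + 0.0311535 = 0.0442985.
P(T | S) = 0.0442985 / 0.258 = 0.171700…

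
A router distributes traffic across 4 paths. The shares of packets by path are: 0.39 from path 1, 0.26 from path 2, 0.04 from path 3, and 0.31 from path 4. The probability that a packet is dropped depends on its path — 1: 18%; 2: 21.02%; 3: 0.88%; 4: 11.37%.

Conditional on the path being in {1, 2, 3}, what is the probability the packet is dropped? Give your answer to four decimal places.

Let S = {1, 2, 3}.
P(S) = 0.39 + 0.26 + 0.04 = 0.69.
P(L ∩ S) = 0.18·0.39 + 0.2102·0.26 + 0.0088·0.04 = 0.0702 + 0.054652 + 0.000352 = 0.125204.
P(L | S) = 0.125204 / 0.69 = 0.181455…

0.1815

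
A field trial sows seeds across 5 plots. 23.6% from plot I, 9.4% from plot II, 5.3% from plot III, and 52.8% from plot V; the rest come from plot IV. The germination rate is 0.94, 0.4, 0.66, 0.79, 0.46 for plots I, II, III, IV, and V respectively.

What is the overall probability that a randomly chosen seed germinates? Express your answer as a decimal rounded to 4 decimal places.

P(G) ≈ 0.6076

P(IV) = 1 − (0.236 + 0.094 + 0.053 + 0.528) = 0.089.
P(G) = P(G|I)·P(I) + P(G|II)·P(II) + P(G|III)·P(III) + P(G|IV)·P(IV) + P(G|V)·P(V)
      = 0.94·0.236 + 0.4·0.094 + 0.66·0.053 + 0.79·0.089 + 0.46·0.528
      = 0.22184 + 0.0376 + 0.03498 + 0.07031 + 0.24288 = 0.60761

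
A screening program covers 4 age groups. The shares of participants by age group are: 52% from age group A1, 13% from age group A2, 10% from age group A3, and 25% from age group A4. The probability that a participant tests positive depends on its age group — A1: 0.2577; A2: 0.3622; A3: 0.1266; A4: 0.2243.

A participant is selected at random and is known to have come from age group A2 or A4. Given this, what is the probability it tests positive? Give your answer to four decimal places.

Let S = {A2, A4}.
P(S) = 0.13 + 0.25 = 0.38.
P(T ∩ S) = 0.3622·0.13 + 0.2243·0.25 = 0.047086 + 0.056075 = 0.103161.
P(T | S) = 0.103161 / 0.38 = 0.271476…

0.2715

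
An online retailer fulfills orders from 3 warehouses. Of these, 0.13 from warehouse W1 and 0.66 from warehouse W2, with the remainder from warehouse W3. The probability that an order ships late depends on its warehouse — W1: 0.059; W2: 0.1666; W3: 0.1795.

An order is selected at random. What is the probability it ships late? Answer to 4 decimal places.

0.1553

P(W3) = 1 − (0.13 + 0.66) = 0.21.
P(L) = P(L|W1)·P(W1) + P(L|W2)·P(W2) + P(L|W3)·P(W3)
      = 0.059·0.13 + 0.1666·0.66 + 0.1795·0.21
      = 0.00767 + 0.109956 + 0.037695 = 0.155321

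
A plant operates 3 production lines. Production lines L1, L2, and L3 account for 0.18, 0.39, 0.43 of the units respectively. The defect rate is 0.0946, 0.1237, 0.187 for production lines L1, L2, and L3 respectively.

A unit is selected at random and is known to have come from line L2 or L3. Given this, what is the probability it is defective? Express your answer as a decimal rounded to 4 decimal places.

P(D|S) ≈ 0.1569

Let S = {L2, L3}.
P(S) = 0.39 + 0.43 = 0.82.
P(D ∩ S) = 0.1237·0.39 + 0.187·0.43 = 0.048243 + 0.08041 = 0.128653.
P(D | S) = 0.128653 / 0.82 = 0.156894…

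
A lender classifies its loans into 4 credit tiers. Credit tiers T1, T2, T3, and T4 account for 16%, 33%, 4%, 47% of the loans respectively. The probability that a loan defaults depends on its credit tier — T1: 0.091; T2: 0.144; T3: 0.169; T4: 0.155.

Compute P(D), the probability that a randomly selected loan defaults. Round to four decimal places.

P(D) ≈ 0.1417

P(D) = P(D|T1)·P(T1) + P(D|T2)·P(T2) + P(D|T3)·P(T3) + P(D|T4)·P(T4)
      = 0.091·0.16 + 0.144·0.33 + 0.169·0.04 + 0.155·0.47
      = 0.01456 + 0.04752 + 0.00676 + 0.07285 = 0.14169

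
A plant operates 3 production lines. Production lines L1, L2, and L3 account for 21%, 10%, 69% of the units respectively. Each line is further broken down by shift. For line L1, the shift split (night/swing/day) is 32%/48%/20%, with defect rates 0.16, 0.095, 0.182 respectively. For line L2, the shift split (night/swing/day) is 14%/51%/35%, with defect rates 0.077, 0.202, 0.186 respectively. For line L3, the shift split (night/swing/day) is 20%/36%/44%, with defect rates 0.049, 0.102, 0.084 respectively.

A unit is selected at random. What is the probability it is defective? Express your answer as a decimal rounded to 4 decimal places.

0.1035

P(D|L1) = 0.32·0.16 + 0.48·0.095 + 0.2·0.182 = 0.0512 + 0.0456 + 0.0364 = 0.1332
P(D|L2) = 0.14·0.077 + 0.51·0.202 + 0.35·0.186 = 0.01078 + 0.10302 + 0.0651 = 0.1789
P(D|L3) = 0.2·0.049 + 0.36·0.102 + 0.44·0.084 = 0.0098 + 0.03672 + 0.03696 = 0.08348
By total probability over the outer partition,
P(D) = 0.21·0.1332 + 0.1·0.1789 + 0.69·0.08348
      = 0.027972 + 0.01789 + 0.0576012 = 0.1034632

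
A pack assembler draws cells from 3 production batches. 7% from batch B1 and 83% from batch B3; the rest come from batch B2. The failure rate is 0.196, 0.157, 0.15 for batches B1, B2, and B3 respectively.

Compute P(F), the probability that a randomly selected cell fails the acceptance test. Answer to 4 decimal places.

P(B2) = 1 − (0.07 + 0.83) = 0.1.
P(F) = P(F|B1)·P(B1) + P(F|B2)·P(B2) + P(F|B3)·P(B3)
      = 0.196·0.07 + 0.157·0.1 + 0.15·0.83
      = 0.01372 + 0.0157 + 0.1245 = 0.15392

P(F) ≈ 0.1539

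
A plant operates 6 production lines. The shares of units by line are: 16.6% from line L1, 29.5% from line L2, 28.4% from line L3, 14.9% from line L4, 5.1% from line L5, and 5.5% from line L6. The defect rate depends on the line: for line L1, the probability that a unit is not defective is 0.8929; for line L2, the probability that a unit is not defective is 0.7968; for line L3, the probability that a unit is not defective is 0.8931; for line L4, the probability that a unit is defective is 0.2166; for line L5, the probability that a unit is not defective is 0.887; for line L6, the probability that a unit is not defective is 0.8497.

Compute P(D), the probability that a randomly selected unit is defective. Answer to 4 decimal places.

P(D|L1) = 1 − 0.8929 = 0.1071.
P(D|L2) = 1 − 0.7968 = 0.2032.
P(D|L3) = 1 − 0.8931 = 0.1069.
P(D|L5) = 1 − 0.887 = 0.113.
P(D|L6) = 1 − 0.8497 = 0.1503.
Summing over the partition,
P(D) = P(D|L1)·P(L1) + P(D|L2)·P(L2) + P(D|L3)·P(L3) + P(D|L4)·P(L4) + P(D|L5)·P(L5) + P(D|L6)·P(L6)
      = 0.1071·0.166 + 0.2032·0.295 + 0.1069·0.284 + 0.2166·0.149 + 0.113·0.051 + 0.1503·0.055
      = 0.0177786 + 0.059944 + 0.0303596 + 0.0322734 + 0.005763 + 0.0082665 = 0.1543851

0.1544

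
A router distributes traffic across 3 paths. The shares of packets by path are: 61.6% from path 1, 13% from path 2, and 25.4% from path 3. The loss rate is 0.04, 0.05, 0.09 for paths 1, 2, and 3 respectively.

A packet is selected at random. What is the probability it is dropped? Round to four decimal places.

By the law of total probability,
P(L) = P(L|1)·P(1) + P(L|2)·P(2) + P(L|3)·P(3)
      = 0.04·0.616 + 0.05·0.13 + 0.09·0.254
      = 0.02464 + 0.0065 + 0.02286 = 0.054

P(L) ≈ 0.0540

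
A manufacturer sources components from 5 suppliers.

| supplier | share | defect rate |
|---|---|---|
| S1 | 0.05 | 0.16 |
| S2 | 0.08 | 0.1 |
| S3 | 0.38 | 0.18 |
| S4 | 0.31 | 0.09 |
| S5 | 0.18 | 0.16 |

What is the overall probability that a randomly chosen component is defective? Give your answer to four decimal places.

P(D) ≈ 0.1411

Summing over the partition,
P(D) = P(D|S1)·P(S1) + P(D|S2)·P(S2) + P(D|S3)·P(S3) + P(D|S4)·P(S4) + P(D|S5)·P(S5)
      = 0.16·0.05 + 0.1·0.08 + 0.18·0.38 + 0.09·0.31 + 0.16·0.18
      = 0.008 + 0.008 + 0.0684 + 0.0279 + 0.0288 = 0.1411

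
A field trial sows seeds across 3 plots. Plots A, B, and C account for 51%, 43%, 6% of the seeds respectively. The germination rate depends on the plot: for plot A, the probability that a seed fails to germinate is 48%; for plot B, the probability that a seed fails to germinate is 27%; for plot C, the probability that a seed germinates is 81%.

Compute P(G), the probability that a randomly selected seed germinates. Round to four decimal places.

0.6277

P(G|A) = 1 − 0.48 = 0.52.
P(G|B) = 1 − 0.27 = 0.73.
By the law of total probability,
P(G) = P(G|A)·P(A) + P(G|B)·P(B) + P(G|C)·P(C)
      = 0.52·0.51 + 0.73·0.43 + 0.81·0.06
      = 0.2652 + 0.3139 + 0.0486 = 0.6277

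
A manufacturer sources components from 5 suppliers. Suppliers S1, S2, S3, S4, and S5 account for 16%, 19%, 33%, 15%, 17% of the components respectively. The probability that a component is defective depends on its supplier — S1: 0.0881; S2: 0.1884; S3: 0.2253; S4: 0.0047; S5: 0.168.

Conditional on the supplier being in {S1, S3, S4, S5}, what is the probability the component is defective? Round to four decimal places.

Let S = {S1, S3, S4, S5}.
P(S) = 0.16 + 0.33 + 0.15 + 0.17 = 0.81.
P(D ∩ S) = 0.0881·0.16 + 0.2253·0.33 + 0.0047·0.15 + 0.168·0.17 = 0.014096 + 0.074349 + 0.000705 + 0.02856 = 0.11771.
P(D | S) = 0.11771 / 0.81 = 0.145321…

P(D|S) ≈ 0.1453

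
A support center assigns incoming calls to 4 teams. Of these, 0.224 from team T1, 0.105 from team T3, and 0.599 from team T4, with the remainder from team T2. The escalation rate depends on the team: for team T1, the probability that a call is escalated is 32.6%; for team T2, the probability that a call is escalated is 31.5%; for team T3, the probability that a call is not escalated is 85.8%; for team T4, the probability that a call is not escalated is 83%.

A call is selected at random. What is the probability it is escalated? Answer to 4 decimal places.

P(T2) = 1 − (0.224 + 0.105 + 0.599) = 0.072.
P(E|T3) = 1 − 0.858 = 0.142.
P(E|T4) = 1 − 0.83 = 0.17.
By the law of total probability,
P(E) = P(E|T1)·P(T1) + P(E|T2)·P(T2) + P(E|T3)·P(T3) + P(E|T4)·P(T4)
      = 0.326·0.224 + 0.315·0.072 + 0.142·0.105 + 0.17·0.599
      = 0.073024 + 0.02268 + 0.01491 + 0.10183 = 0.212444

P(E) ≈ 0.2124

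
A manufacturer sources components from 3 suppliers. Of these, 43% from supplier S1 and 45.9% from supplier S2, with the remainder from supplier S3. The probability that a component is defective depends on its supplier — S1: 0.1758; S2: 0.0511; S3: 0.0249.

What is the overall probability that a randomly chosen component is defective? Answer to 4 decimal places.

0.1018

P(S3) = 1 − (0.43 + 0.459) = 0.111.
P(D) = P(D|S1)·P(S1) + P(D|S2)·P(S2) + P(D|S3)·P(S3)
      = 0.1758·0.43 + 0.0511·0.459 + 0.0249·0.111
      = 0.075594 + 0.0234549 + 0.0027639 = 0.1018128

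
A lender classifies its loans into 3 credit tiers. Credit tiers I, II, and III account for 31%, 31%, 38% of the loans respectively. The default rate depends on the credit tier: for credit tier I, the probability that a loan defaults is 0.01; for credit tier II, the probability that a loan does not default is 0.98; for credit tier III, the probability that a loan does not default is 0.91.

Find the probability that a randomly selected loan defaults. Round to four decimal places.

0.0435

P(D|II) = 1 − 0.98 = 0.02.
P(D|III) = 1 − 0.91 = 0.09.
P(D) = P(D|I)·P(I) + P(D|II)·P(II) + P(D|III)·P(III)
      = 0.01·0.31 + 0.02·0.31 + 0.09·0.38
      = 0.0031 + 0.0062 + 0.0342 = 0.0435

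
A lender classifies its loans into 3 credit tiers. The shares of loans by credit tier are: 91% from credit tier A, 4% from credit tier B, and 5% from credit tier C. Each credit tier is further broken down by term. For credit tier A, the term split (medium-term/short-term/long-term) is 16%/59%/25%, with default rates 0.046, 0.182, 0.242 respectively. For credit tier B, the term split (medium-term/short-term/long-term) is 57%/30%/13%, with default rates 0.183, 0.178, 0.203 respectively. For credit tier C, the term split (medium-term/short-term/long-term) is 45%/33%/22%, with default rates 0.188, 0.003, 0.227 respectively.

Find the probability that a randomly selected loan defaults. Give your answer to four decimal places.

P(D|A) = 0.16·0.046 + 0.59·0.182 + 0.25·0.242 = 0.00736 + 0.10738 + 0.0605 = 0.17524
P(D|B) = 0.57·0.183 + 0.3·0.178 + 0.13·0.203 = 0.10431 + 0.0534 + 0.02639 = 0.1841
P(D|C) = 0.45·0.188 + 0.33·0.003 + 0.22·0.227 = 0.0846 + 0.00099 + 0.04994 = 0.13553
Then overall,
P(D) = 0.91·0.17524 + 0.04·0.1841 + 0.05·0.13553
      = 0.1594684 + 0.007364 + 0.0067765 = 0.1736089

0.1736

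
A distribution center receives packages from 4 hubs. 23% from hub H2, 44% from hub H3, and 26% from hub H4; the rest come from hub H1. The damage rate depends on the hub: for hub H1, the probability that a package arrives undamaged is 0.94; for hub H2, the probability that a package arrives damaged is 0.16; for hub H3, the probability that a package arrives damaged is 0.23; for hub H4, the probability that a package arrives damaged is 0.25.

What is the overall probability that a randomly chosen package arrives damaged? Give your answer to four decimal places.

0.2072

P(H1) = 1 − (0.23 + 0.44 + 0.26) = 0.07.
P(D|H1) = 1 − 0.94 = 0.06.
P(D) = P(D|H1)·P(H1) + P(D|H2)·P(H2) + P(D|H3)·P(H3) + P(D|H4)·P(H4)
      = 0.06·0.07 + 0.16·0.23 + 0.23·0.44 + 0.25·0.26
      = 0.0042 + 0.0368 + 0.1012 + 0.065 = 0.2072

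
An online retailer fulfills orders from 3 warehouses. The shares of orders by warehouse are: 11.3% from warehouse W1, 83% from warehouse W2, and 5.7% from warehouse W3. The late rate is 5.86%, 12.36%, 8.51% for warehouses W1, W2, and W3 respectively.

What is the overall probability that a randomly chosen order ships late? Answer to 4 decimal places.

P(L) ≈ 0.1141

P(L) = P(L|W1)·P(W1) + P(L|W2)·P(W2) + P(L|W3)·P(W3)
      = 0.0586·0.113 + 0.1236·0.83 + 0.0851·0.057
      = 0.0066218 + 0.102588 + 0.0048507 = 0.1140605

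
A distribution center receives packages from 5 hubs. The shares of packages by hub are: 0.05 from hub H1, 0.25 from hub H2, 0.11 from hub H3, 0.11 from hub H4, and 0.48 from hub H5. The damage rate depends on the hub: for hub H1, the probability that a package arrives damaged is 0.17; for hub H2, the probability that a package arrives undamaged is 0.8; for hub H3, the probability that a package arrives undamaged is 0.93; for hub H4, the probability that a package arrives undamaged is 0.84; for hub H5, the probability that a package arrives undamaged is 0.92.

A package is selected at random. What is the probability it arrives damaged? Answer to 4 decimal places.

P(D) ≈ 0.1222

P(D|H2) = 1 − 0.8 = 0.2.
P(D|H3) = 1 − 0.93 = 0.07.
P(D|H4) = 1 − 0.84 = 0.16.
P(D|H5) = 1 − 0.92 = 0.08.
P(D) = P(D|H1)·P(H1) + P(D|H2)·P(H2) + P(D|H3)·P(H3) + P(D|H4)·P(H4) + P(D|H5)·P(H5)
      = 0.17·0.05 + 0.2·0.25 + 0.07·0.11 + 0.16·0.11 + 0.08·0.48
      = 0.0085 + 0.05 + 0.0077 + 0.0176 + 0.0384 = 0.1222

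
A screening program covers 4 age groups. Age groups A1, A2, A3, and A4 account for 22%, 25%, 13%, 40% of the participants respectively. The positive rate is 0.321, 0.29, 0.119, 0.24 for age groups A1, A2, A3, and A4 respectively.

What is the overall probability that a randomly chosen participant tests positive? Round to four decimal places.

P(T) ≈ 0.2546

P(T) = P(T|A1)·P(A1) + P(T|A2)·P(A2) + P(T|A3)·P(A3) + P(T|A4)·P(A4)
      = 0.321·0.22 + 0.29·0.25 + 0.119·0.13 + 0.24·0.4
      = 0.07062 + 0.0725 + 0.01547 + 0.096 = 0.25459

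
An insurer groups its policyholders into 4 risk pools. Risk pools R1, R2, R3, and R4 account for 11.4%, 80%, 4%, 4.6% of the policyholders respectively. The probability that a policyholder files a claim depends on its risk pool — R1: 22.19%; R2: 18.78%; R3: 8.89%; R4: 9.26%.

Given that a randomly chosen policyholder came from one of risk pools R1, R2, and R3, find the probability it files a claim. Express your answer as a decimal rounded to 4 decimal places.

Let S = {R1, R2, R3}.
P(S) = 0.114 + 0.8 + 0.04 = 0.954.
P(C ∩ S) = 0.2219·0.114 + 0.1878·0.8 + 0.0889·0.04 = 0.0252966 + 0.15024 + 0.003556 = 0.1790926.
P(C | S) = 0.1790926 / 0.954 = 0.187728…

0.1877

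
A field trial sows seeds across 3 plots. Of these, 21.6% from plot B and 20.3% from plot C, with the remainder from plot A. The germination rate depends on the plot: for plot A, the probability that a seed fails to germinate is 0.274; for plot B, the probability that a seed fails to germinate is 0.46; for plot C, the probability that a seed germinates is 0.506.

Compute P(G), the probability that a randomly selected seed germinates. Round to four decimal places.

P(A) = 1 − (0.216 + 0.203) = 0.581.
P(G|A) = 1 − 0.274 = 0.726.
P(G|B) = 1 − 0.46 = 0.54.
By the law of total probability,
P(G) = P(G|A)·P(A) + P(G|B)·P(B) + P(G|C)·P(C)
      = 0.726·0.581 + 0.54·0.216 + 0.506·0.203
      = 0.421806 + 0.11664 + 0.102718 = 0.641164

P(G) ≈ 0.6412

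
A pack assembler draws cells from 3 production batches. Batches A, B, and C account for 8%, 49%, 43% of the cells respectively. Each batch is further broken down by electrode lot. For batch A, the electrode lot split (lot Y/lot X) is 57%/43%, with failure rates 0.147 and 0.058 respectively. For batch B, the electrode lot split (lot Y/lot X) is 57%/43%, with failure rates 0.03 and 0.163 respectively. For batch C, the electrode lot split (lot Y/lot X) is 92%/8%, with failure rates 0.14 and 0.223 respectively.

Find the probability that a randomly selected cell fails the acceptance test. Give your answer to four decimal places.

0.1145

P(F|A) = 0.57·0.147 + 0.43·0.058 = 0.08379 + 0.02494 = 0.10873
P(F|B) = 0.57·0.03 + 0.43·0.163 = 0.0171 + 0.07009 = 0.08719
P(F|C) = 0.92·0.14 + 0.08·0.223 = 0.1288 + 0.01784 = 0.14664
Then overall,
P(F) = 0.08·0.10873 + 0.49·0.08719 + 0.43·0.14664
      = 0.0086984 + 0.0427231 + 0.0630552 = 0.1144767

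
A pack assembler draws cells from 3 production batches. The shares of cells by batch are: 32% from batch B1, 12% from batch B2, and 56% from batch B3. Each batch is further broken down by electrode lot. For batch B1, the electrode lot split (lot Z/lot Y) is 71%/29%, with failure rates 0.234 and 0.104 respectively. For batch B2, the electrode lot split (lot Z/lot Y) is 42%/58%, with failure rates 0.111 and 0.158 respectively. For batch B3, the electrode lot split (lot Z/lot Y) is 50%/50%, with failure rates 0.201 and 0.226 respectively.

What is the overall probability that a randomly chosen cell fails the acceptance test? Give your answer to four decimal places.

P(F) ≈ 0.1990

P(F|B1) = 0.71·0.234 + 0.29·0.104 = 0.16614 + 0.03016 = 0.1963
P(F|B2) = 0.42·0.111 + 0.58·0.158 = 0.04662 + 0.09164 = 0.13826
P(F|B3) = 0.5·0.201 + 0.5·0.226 = 0.1005 + 0.113 = 0.2135
By total probability over the outer partition,
P(F) = 0.32·0.1963 + 0.12·0.13826 + 0.56·0.2135
      = 0.062816 + 0.0165912 + 0.11956 = 0.1989672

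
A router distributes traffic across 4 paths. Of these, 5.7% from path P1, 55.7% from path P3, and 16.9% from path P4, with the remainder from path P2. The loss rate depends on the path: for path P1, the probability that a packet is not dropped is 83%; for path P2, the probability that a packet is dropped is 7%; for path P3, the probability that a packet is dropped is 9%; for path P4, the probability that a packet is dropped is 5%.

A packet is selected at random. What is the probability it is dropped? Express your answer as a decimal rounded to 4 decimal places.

P(P2) = 1 − (0.057 + 0.557 + 0.169) = 0.217.
P(L|P1) = 1 − 0.83 = 0.17.
Using total probability over the partition,
P(L) = P(L|P1)·P(P1) + P(L|P2)·P(P2) + P(L|P3)·P(P3) + P(L|P4)·P(P4)
      = 0.17·0.057 + 0.07·0.217 + 0.09·0.557 + 0.05·0.169
      = 0.00969 + 0.01519 + 0.05013 + 0.00845 = 0.08346

P(L) ≈ 0.0835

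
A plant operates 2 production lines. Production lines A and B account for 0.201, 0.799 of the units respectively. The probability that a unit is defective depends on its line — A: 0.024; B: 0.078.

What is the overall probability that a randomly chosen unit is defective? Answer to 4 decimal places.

P(D) = P(D|A)·P(A) + P(D|B)·P(B)
      = 0.024·0.201 + 0.078·0.799
      = 0.004824 + 0.062322 = 0.067146

0.0671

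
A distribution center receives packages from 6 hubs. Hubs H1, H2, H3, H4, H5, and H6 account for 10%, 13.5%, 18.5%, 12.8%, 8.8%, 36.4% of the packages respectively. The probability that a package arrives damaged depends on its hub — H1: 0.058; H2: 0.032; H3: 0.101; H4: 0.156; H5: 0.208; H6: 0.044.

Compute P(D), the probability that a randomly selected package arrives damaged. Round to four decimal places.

P(D) ≈ 0.0831

P(D) = P(D|H1)·P(H1) + P(D|H2)·P(H2) + P(D|H3)·P(H3) + P(D|H4)·P(H4) + P(D|H5)·P(H5) + P(D|H6)·P(H6)
      = 0.058·0.1 + 0.032·0.135 + 0.101·0.185 + 0.156·0.128 + 0.208·0.088 + 0.044·0.364
      = 0.0058 + 0.00432 + 0.018685 + 0.019968 + 0.018304 + 0.016016 = 0.083093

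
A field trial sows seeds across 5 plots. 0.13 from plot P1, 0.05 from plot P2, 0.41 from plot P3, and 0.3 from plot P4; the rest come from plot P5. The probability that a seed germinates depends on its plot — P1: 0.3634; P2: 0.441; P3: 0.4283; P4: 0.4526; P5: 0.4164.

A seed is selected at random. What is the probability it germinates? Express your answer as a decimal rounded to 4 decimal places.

P(G) ≈ 0.4265

P(P5) = 1 − (0.13 + 0.05 + 0.41 + 0.3) = 0.11.
P(G) = P(G|P1)·P(P1) + P(G|P2)·P(P2) + P(G|P3)·P(P3) + P(G|P4)·P(P4) + P(G|P5)·P(P5)
      = 0.3634·0.13 + 0.441·0.05 + 0.4283·0.41 + 0.4526·0.3 + 0.4164·0.11
      = 0.047242 + 0.02205 + 0.175603 + 0.13578 + 0.045804 = 0.426479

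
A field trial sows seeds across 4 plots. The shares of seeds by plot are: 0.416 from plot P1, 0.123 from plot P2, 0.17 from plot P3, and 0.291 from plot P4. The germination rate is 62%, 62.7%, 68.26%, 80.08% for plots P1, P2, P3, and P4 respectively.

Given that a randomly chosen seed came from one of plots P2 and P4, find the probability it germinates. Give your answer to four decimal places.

P(G|S) ≈ 0.7492

Let S = {P2, P4}.
P(S) = 0.123 + 0.291 = 0.414.
P(G ∩ S) = 0.627·0.123 + 0.8008·0.291 = 0.077121 + 0.2330328 = 0.3101538.
P(G | S) = 0.3101538 / 0.414 = 0.749164…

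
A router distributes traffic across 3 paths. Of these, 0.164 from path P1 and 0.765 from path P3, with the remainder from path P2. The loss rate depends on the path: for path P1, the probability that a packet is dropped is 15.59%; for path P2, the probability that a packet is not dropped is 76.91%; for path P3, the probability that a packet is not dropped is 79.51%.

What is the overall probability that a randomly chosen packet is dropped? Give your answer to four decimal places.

0.1987

P(P2) = 1 − (0.164 + 0.765) = 0.071.
P(L|P2) = 1 − 0.7691 = 0.2309.
P(L|P3) = 1 − 0.7951 = 0.2049.
By the law of total probability,
P(L) = P(L|P1)·P(P1) + P(L|P2)·P(P2) + P(L|P3)·P(P3)
      = 0.1559·0.164 + 0.2309·0.071 + 0.2049·0.765
      = 0.0255676 + 0.0163939 + 0.1567485 = 0.19871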